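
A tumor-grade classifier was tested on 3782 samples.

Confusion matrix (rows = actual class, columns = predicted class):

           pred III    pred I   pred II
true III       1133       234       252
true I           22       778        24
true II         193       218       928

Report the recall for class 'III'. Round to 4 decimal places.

0.6998

recall = TP/(TP+FN).
III: TP=1133, FN=234+252=486 → 1133/1619 = 0.69981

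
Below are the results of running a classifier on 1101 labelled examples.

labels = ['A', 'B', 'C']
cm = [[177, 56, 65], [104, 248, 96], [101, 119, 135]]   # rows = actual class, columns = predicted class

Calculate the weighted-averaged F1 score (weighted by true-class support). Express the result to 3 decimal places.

0.506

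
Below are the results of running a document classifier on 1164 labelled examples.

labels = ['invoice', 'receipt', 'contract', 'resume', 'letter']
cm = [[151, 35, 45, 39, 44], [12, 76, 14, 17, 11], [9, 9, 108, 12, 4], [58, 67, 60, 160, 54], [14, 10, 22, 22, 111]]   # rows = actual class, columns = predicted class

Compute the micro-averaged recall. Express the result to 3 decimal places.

0.521

Micro-averaging pools counts across classes: ΣTP=606, ΣFP=558, ΣFN=558.
Micro-recall = TP/(TP+FN) on pooled counts = 0.521 (equals overall accuracy in single-label multiclass).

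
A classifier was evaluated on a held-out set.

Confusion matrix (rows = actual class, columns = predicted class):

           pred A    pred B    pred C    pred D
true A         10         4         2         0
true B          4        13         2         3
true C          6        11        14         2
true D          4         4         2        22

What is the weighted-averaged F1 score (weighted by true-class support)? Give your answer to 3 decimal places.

0.581

Per-class F1 score (2·TP/(2·TP+FP+FN)):
  A: TP=10, FP=4+6+4=14, FN=4+2+0=6 → 20/40 = 0.5000
  B: TP=13, FP=4+11+4=19, FN=4+2+3=9 → 26/54 = 0.4815
  C: TP=14, FP=2+2+2=6, FN=6+11+2=19 → 28/53 = 0.5283
  D: TP=22, FP=0+3+2=5, FN=4+4+2=10 → 44/59 = 0.7458
Weighted-F1 score = Σ (supportᵢ/N)·F1 scoreᵢ with N=103: (16/103)·0.5000 + (22/103)·0.4815 + (33/103)·0.5283 + (32/103)·0.7458 = 0.581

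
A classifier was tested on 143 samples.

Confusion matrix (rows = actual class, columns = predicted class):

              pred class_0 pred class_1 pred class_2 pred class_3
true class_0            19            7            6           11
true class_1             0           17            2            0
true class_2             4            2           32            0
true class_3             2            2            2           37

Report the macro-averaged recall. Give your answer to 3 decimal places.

0.760

Per-class recall (TP/(TP+FN)):
  class_0: TP=19, FN=7+6+11=24 → 19/43 = 0.4419
  class_1: TP=17, FN=0+2+0=2 → 17/19 = 0.8947
  class_2: TP=32, FN=4+2+0=6 → 32/38 = 0.8421
  class_3: TP=37, FN=2+2+2=6 → 37/43 = 0.8605
Macro-recall = mean = (0.4419 + 0.8947 + 0.8421 + 0.8605) / 4 = 0.760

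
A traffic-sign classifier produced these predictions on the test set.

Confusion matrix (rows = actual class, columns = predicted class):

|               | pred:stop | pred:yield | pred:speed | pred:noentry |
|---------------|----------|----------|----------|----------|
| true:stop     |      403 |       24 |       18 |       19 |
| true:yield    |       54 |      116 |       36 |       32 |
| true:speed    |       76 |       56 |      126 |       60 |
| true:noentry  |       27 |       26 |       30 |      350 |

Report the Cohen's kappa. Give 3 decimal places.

Observed agreement pₒ = trace/N = 995/1453 = 0.6848
Expected agreement pₑ = Σ (rowᵢ·colᵢ)/N² = (464·560 + 238·222 + 318·210 + 433·461)/1453² = 0.2743
κ = (pₒ − pₑ)/(1 − pₑ) = (0.6848 − 0.2743)/(1 − 0.2743) = 0.566

0.566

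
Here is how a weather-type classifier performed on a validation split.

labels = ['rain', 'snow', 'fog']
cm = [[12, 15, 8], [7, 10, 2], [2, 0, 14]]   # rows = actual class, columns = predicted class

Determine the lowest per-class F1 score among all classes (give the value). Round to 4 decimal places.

0.4286

Per-class F1 score (2·TP/(2·TP+FP+FN)):
  rain: TP=12, FP=7+2=9, FN=15+8=23 → 24/56 = 0.42857
  snow: TP=10, FP=15+0=15, FN=7+2=9 → 20/44 = 0.45455
  fog: TP=14, FP=8+2=10, FN=2+0=2 → 28/40 = 0.70000
Lowest is class 'rain' with F1 score = 0.4286.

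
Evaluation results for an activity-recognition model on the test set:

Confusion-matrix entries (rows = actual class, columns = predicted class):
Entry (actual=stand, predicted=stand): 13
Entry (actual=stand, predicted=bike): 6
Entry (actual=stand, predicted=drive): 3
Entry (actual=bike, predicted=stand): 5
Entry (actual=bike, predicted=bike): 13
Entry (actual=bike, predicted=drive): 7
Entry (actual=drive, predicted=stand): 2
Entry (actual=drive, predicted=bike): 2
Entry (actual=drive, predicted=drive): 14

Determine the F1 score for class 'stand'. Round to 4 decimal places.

Take TP from the diagonal, FP from the rest of the 'stand' prediction marginal, FN from the rest of the 'stand' actual marginal.
F1 score = 2·TP/(2·TP+FP+FN).
stand: TP=13, FP=5+2=7, FN=6+3=9 → 26/42 = 0.61905

0.6190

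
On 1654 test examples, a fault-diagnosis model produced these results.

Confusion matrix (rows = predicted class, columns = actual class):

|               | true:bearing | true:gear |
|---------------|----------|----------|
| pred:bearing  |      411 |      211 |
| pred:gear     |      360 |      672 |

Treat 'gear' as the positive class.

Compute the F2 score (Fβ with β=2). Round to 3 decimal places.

0.736

Fβ = (1+β²)·TP / ((1+β²)·TP + β²·FN + FP), with β²=4
= 5·672 / (5·672 + 4·211 + 360) = 0.736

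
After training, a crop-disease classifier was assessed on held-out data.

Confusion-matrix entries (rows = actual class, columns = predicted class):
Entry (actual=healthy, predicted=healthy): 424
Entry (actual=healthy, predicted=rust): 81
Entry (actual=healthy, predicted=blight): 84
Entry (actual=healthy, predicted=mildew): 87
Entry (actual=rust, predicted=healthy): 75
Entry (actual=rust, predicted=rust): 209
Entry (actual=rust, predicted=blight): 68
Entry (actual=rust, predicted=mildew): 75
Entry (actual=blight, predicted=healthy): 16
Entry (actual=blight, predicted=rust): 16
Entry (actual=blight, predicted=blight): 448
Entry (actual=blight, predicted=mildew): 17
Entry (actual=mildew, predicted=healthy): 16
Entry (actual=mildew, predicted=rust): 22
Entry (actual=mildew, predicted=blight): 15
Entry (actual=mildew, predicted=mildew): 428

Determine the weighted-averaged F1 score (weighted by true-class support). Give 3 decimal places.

0.716

Per-class F1 score (2·TP/(2·TP+FP+FN)):
  healthy: TP=424, FP=75+16+16=107, FN=81+84+87=252 → 848/1207 = 0.7026
  rust: TP=209, FP=81+16+22=119, FN=75+68+75=218 → 418/755 = 0.5536
  blight: TP=448, FP=84+68+15=167, FN=16+16+17=49 → 896/1112 = 0.8058
  mildew: TP=428, FP=87+75+17=179, FN=16+22+15=53 → 856/1088 = 0.7868
Weighted-F1 score = Σ (supportᵢ/N)·F1 scoreᵢ with N=2081: (676/2081)·0.7026 + (427/2081)·0.5536 + (497/2081)·0.8058 + (481/2081)·0.7868 = 0.716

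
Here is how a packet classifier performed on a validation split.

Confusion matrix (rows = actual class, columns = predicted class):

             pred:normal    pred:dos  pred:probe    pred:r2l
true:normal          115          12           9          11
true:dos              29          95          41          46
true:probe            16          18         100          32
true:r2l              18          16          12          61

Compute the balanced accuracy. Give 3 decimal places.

Balanced accuracy = mean of per-class recall.
  normal: recall = 115/147 = 0.7823
  dos: recall = 95/211 = 0.4502
  probe: recall = 100/166 = 0.6024
  r2l: recall = 61/107 = 0.5701
Mean = (0.7823 + 0.4502 + 0.6024 + 0.5701) / 4 = 0.601

0.601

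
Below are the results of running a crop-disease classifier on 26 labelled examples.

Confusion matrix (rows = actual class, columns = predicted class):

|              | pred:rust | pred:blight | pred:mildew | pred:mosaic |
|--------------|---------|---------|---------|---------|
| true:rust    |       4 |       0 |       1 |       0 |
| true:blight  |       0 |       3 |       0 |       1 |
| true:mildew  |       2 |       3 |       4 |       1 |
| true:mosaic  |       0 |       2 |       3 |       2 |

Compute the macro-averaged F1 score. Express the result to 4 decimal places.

0.5088

Per-class F1 score (2·TP/(2·TP+FP+FN)):
  rust: TP=4, FP=0+2+0=2, FN=0+1+0=1 → 8/11 = 0.72727
  blight: TP=3, FP=0+3+2=5, FN=0+0+1=1 → 6/12 = 0.50000
  mildew: TP=4, FP=1+0+3=4, FN=2+3+1=6 → 8/18 = 0.44444
  mosaic: TP=2, FP=0+1+1=2, FN=0+2+3=5 → 4/11 = 0.36364
Macro-F1 score = mean = (0.72727 + 0.50000 + 0.44444 + 0.36364) / 4 = 0.5088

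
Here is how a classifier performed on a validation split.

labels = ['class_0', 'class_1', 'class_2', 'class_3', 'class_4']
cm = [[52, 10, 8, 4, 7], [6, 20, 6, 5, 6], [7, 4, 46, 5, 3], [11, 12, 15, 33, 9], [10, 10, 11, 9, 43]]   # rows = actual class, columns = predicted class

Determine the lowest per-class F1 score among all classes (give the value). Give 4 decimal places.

0.4040

Per-class F1 score (2·TP/(2·TP+FP+FN)):
  class_0: TP=52, FP=6+7+11+10=34, FN=10+8+4+7=29 → 104/167 = 0.62275
  class_1: TP=20, FP=10+4+12+10=36, FN=6+6+5+6=23 → 40/99 = 0.40404
  class_2: TP=46, FP=8+6+15+11=40, FN=7+4+5+3=19 → 92/151 = 0.60927
  class_3: TP=33, FP=4+5+5+9=23, FN=11+12+15+9=47 → 66/136 = 0.48529
  class_4: TP=43, FP=7+6+3+9=25, FN=10+10+11+9=40 → 86/151 = 0.56954
Lowest is class 'class_1' with F1 score = 0.4040.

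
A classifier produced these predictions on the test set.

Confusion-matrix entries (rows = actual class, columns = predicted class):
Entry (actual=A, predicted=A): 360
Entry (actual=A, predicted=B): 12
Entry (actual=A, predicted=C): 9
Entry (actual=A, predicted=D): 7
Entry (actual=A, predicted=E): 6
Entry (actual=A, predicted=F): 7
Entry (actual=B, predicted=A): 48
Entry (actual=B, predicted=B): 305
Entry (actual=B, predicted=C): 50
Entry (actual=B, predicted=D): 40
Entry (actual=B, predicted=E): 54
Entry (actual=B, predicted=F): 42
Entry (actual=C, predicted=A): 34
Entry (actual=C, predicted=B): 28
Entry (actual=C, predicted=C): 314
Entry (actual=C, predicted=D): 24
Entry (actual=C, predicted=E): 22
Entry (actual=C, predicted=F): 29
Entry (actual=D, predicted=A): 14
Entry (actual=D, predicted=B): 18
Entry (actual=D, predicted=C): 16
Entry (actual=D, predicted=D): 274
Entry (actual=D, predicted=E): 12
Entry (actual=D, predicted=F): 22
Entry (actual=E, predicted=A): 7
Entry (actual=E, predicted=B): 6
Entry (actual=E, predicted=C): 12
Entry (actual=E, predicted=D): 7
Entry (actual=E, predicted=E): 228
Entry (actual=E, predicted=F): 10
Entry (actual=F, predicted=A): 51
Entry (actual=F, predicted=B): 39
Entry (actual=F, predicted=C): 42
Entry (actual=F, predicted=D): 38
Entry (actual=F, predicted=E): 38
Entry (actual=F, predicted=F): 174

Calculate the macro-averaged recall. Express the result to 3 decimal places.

0.705

Per-class recall (TP/(TP+FN)):
  A: TP=360, FN=12+9+7+6+7=41 → 360/401 = 0.8978
  B: TP=305, FN=48+50+40+54+42=234 → 305/539 = 0.5659
  C: TP=314, FN=34+28+24+22+29=137 → 314/451 = 0.6962
  D: TP=274, FN=14+18+16+12+22=82 → 274/356 = 0.7697
  E: TP=228, FN=7+6+12+7+10=42 → 228/270 = 0.8444
  F: TP=174, FN=51+39+42+38+38=208 → 174/382 = 0.4555
Macro-recall = mean = (0.8978 + 0.5659 + 0.6962 + 0.7697 + 0.8444 + 0.4555) / 6 = 0.705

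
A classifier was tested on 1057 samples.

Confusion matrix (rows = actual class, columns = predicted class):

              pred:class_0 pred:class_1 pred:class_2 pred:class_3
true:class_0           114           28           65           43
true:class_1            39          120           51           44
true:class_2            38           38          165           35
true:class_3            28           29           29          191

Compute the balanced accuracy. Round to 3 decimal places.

Balanced accuracy = mean of per-class recall.
  class_0: recall = 114/250 = 0.4560
  class_1: recall = 120/254 = 0.4724
  class_2: recall = 165/276 = 0.5978
  class_3: recall = 191/277 = 0.6895
Mean = (0.4560 + 0.4724 + 0.5978 + 0.6895) / 4 = 0.554

0.554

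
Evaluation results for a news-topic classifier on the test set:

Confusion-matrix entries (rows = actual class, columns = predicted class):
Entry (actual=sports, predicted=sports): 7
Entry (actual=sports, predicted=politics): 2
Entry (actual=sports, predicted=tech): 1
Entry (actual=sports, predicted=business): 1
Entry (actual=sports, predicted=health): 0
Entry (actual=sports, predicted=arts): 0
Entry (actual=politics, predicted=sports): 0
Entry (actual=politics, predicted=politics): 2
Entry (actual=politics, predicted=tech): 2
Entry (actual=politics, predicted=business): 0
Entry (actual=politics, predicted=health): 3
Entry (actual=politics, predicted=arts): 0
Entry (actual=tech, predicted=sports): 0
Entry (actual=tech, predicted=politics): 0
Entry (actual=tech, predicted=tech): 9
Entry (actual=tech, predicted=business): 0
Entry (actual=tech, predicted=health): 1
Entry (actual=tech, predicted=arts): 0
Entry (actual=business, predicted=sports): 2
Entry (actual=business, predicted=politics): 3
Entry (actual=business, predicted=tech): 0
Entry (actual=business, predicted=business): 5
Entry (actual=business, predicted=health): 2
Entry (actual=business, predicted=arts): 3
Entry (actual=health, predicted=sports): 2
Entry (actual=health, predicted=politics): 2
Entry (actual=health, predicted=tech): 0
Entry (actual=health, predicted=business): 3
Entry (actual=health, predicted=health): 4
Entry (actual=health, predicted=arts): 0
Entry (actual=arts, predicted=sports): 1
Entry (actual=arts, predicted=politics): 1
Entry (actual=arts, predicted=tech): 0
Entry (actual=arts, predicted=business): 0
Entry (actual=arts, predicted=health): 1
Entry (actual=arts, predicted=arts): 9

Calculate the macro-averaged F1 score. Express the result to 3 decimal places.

0.532

Per-class F1 score (2·TP/(2·TP+FP+FN)):
  sports: TP=7, FP=0+0+2+2+1=5, FN=2+1+1+0+0=4 → 14/23 = 0.6087
  politics: TP=2, FP=2+0+3+2+1=8, FN=0+2+0+3+0=5 → 4/17 = 0.2353
  tech: TP=9, FP=1+2+0+0+0=3, FN=0+0+0+1+0=1 → 18/22 = 0.8182
  business: TP=5, FP=1+0+0+3+0=4, FN=2+3+0+2+3=10 → 10/24 = 0.4167
  health: TP=4, FP=0+3+1+2+1=7, FN=2+2+0+3+0=7 → 8/22 = 0.3636
  arts: TP=9, FP=0+0+0+3+0=3, FN=1+1+0+0+1=3 → 18/24 = 0.7500
Macro-F1 score = mean = (0.6087 + 0.2353 + 0.8182 + 0.4167 + 0.3636 + 0.7500) / 6 = 0.532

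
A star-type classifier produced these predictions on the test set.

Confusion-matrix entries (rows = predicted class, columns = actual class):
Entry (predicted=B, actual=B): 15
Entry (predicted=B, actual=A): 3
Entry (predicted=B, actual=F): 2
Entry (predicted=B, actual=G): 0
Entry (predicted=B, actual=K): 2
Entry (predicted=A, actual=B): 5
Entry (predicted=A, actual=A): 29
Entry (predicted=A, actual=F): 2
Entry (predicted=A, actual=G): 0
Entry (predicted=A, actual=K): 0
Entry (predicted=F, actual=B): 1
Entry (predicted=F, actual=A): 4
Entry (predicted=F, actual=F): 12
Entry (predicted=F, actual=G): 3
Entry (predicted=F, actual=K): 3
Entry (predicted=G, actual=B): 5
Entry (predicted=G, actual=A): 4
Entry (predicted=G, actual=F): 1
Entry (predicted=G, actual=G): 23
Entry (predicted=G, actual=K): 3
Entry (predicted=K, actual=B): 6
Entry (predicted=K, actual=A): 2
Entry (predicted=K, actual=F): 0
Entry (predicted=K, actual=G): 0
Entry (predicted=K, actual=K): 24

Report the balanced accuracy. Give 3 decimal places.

Balanced accuracy = mean of per-class recall.
  B: recall = 15/32 = 0.4688
  A: recall = 29/42 = 0.6905
  F: recall = 12/17 = 0.7059
  G: recall = 23/26 = 0.8846
  K: recall = 24/32 = 0.7500
Mean = (0.4688 + 0.6905 + 0.7059 + 0.8846 + 0.7500) / 5 = 0.700

0.700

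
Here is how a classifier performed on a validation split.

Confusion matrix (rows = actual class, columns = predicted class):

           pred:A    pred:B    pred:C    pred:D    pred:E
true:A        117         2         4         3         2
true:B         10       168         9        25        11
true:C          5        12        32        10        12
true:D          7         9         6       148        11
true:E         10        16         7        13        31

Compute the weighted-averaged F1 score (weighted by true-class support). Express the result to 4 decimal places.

Per-class F1 score (2·TP/(2·TP+FP+FN)):
  A: TP=117, FP=10+5+7+10=32, FN=2+4+3+2=11 → 234/277 = 0.84477
  B: TP=168, FP=2+12+9+16=39, FN=10+9+25+11=55 → 336/430 = 0.78140
  C: TP=32, FP=4+9+6+7=26, FN=5+12+10+12=39 → 64/129 = 0.49612
  D: TP=148, FP=3+25+10+13=51, FN=7+9+6+11=33 → 296/380 = 0.77895
  E: TP=31, FP=2+11+12+11=36, FN=10+16+7+13=46 → 62/144 = 0.43056
Weighted-F1 score = Σ (supportᵢ/N)·F1 scoreᵢ with N=680: (128/680)·0.84477 + (223/680)·0.78140 + (71/680)·0.49612 + (181/680)·0.77895 + (77/680)·0.43056 = 0.7232

0.7232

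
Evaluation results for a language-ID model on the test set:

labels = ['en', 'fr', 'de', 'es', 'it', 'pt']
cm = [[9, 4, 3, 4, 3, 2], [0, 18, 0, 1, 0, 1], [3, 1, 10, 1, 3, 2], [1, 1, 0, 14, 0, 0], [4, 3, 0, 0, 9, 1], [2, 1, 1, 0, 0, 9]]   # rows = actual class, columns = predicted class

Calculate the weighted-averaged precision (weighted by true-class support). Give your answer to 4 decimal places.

Per-class precision (TP/(TP+FP)):
  en: TP=9, FP=0+3+1+4+2=10 → 9/19 = 0.47368
  fr: TP=18, FP=4+1+1+3+1=10 → 18/28 = 0.64286
  de: TP=10, FP=3+0+0+0+1=4 → 10/14 = 0.71429
  es: TP=14, FP=4+1+1+0+0=6 → 14/20 = 0.70000
  it: TP=9, FP=3+0+3+0+0=6 → 9/15 = 0.60000
  pt: TP=9, FP=2+1+2+0+1=6 → 9/15 = 0.60000
Weighted-precision = Σ (supportᵢ/N)·precisionᵢ with N=111: (25/111)·0.47368 + (20/111)·0.64286 + (20/111)·0.71429 + (16/111)·0.70000 + (17/111)·0.60000 + (13/111)·0.60000 = 0.6143

0.6143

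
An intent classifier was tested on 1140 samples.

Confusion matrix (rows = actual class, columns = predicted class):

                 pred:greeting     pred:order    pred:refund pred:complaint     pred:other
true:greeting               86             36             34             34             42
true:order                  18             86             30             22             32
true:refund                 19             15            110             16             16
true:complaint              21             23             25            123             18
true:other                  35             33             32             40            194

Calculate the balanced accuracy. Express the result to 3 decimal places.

0.524

Balanced accuracy = mean of per-class recall.
  greeting: recall = 86/232 = 0.3707
  order: recall = 86/188 = 0.4574
  refund: recall = 110/176 = 0.6250
  complaint: recall = 123/210 = 0.5857
  other: recall = 194/334 = 0.5808
Mean = (0.3707 + 0.4574 + 0.6250 + 0.5857 + 0.5808) / 5 = 0.524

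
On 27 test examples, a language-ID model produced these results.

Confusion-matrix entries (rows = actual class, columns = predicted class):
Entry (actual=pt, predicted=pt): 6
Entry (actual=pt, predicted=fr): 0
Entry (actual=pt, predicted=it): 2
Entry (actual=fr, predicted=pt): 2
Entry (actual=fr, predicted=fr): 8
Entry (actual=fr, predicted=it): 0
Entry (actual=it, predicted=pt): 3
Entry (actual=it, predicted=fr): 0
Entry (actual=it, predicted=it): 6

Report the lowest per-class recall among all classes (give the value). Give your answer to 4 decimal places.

Per-class recall (TP/(TP+FN)):
  pt: TP=6, FN=0+2=2 → 6/8 = 0.75000
  fr: TP=8, FN=2+0=2 → 8/10 = 0.80000
  it: TP=6, FN=3+0=3 → 6/9 = 0.66667
Lowest is class 'it' with recall = 0.6667.

0.6667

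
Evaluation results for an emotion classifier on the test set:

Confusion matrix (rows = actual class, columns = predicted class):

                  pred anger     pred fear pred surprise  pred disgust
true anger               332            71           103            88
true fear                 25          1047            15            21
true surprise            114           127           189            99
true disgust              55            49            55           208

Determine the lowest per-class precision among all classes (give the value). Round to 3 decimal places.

0.500

Per-class precision (TP/(TP+FP)):
  anger: TP=332, FP=25+114+55=194 → 332/526 = 0.6312
  fear: TP=1047, FP=71+127+49=247 → 1047/1294 = 0.8091
  surprise: TP=189, FP=103+15+55=173 → 189/362 = 0.5221
  disgust: TP=208, FP=88+21+99=208 → 208/416 = 0.5000
Lowest is class 'disgust' with precision = 0.500.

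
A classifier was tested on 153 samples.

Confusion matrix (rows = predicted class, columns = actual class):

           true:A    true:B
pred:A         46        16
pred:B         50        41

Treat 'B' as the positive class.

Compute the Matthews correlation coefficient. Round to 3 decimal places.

MCC = (TP·TN − FP·FN) / √((TP+FP)(TP+FN)(TN+FP)(TN+FN))
Numerator = 41·46 − 50·16 = 1086
Denominator = √(91·57·96·62) = √30873024 = 5556.3499
MCC = 1086 / 5556.3499 = 0.195

0.195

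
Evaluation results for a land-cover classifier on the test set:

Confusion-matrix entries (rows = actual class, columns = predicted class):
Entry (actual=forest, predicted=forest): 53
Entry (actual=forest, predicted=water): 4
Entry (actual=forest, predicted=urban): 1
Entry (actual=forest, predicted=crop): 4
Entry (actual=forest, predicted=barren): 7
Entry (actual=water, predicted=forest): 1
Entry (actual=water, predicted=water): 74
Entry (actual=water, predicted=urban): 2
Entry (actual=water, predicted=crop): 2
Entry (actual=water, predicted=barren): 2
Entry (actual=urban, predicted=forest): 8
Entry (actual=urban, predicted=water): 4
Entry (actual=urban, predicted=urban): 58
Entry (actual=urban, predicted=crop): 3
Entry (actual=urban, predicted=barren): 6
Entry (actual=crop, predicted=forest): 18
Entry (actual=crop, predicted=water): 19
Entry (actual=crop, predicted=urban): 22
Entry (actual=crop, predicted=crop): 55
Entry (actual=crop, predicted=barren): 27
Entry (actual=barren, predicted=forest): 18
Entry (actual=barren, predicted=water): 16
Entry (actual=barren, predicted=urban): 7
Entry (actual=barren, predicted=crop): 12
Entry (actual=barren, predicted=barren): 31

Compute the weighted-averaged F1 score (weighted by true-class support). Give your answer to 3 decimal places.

0.580

Per-class F1 score (2·TP/(2·TP+FP+FN)):
  forest: TP=53, FP=1+8+18+18=45, FN=4+1+4+7=16 → 106/167 = 0.6347
  water: TP=74, FP=4+4+19+16=43, FN=1+2+2+2=7 → 148/198 = 0.7475
  urban: TP=58, FP=1+2+22+7=32, FN=8+4+3+6=21 → 116/169 = 0.6864
  crop: TP=55, FP=4+2+3+12=21, FN=18+19+22+27=86 → 110/217 = 0.5069
  barren: TP=31, FP=7+2+6+27=42, FN=18+16+7+12=53 → 62/157 = 0.3949
Weighted-F1 score = Σ (supportᵢ/N)·F1 scoreᵢ with N=454: (69/454)·0.6347 + (81/454)·0.7475 + (79/454)·0.6864 + (141/454)·0.5069 + (84/454)·0.3949 = 0.580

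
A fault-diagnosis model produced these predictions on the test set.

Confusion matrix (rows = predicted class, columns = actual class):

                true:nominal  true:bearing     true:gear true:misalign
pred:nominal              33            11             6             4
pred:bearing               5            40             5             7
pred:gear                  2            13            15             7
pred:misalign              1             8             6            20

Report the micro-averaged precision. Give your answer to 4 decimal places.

0.5902

Micro-averaging pools counts across classes: ΣTP=108, ΣFP=75, ΣFN=75.
Micro-precision = TP/(TP+FP) on pooled counts = 0.5902 (equals overall accuracy in single-label multiclass).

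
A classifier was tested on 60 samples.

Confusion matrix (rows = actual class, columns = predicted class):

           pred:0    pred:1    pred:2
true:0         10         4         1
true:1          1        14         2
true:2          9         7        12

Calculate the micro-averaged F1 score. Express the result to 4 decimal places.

0.6000

Micro-averaging pools counts across classes: ΣTP=36, ΣFP=24, ΣFN=24.
Micro-F1 score = 2·TP/(2·TP+FP+FN) on pooled counts = 0.6000 (equals overall accuracy in single-label multiclass).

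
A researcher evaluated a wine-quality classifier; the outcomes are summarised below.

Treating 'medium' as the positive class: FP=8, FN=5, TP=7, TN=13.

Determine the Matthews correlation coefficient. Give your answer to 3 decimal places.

0.196

MCC = (TP·TN − FP·FN) / √((TP+FP)(TP+FN)(TN+FP)(TN+FN))
Numerator = 7·13 − 8·5 = 51
Denominator = √(15·12·21·18) = √68040 = 260.8448
MCC = 51 / 260.8448 = 0.196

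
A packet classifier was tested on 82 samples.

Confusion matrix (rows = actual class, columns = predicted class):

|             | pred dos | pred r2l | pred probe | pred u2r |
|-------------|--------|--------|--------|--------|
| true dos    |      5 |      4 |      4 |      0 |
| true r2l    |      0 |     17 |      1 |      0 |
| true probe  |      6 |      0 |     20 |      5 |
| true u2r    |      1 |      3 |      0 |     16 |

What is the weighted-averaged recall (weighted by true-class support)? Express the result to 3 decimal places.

Per-class recall (TP/(TP+FN)):
  dos: TP=5, FN=4+4+0=8 → 5/13 = 0.3846
  r2l: TP=17, FN=0+1+0=1 → 17/18 = 0.9444
  probe: TP=20, FN=6+0+5=11 → 20/31 = 0.6452
  u2r: TP=16, FN=1+3+0=4 → 16/20 = 0.8000
Weighted-recall = Σ (supportᵢ/N)·recallᵢ with N=82: (13/82)·0.3846 + (18/82)·0.9444 + (31/82)·0.6452 + (20/82)·0.8000 = 0.707

0.707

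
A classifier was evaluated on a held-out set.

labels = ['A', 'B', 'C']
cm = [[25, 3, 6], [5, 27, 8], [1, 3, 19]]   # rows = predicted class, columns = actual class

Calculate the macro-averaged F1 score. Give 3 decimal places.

Per-class F1 score (2·TP/(2·TP+FP+FN)):
  A: TP=25, FP=3+6=9, FN=5+1=6 → 50/65 = 0.7692
  B: TP=27, FP=5+8=13, FN=3+3=6 → 54/73 = 0.7397
  C: TP=19, FP=1+3=4, FN=6+8=14 → 38/56 = 0.6786
Macro-F1 score = mean = (0.7692 + 0.7397 + 0.6786) / 3 = 0.729

0.729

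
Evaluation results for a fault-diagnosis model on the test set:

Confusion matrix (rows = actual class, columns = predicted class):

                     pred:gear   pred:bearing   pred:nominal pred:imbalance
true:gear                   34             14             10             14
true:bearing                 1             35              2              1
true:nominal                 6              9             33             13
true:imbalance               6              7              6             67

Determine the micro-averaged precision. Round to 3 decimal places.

0.655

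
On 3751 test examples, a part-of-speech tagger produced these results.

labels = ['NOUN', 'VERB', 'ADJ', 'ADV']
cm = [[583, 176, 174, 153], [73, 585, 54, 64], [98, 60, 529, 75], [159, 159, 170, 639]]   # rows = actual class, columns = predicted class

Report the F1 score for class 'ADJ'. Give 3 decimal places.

Take TP from the diagonal, FP from the rest of the 'ADJ' prediction marginal, FN from the rest of the 'ADJ' actual marginal.
F1 score = 2·TP/(2·TP+FP+FN).
ADJ: TP=529, FP=174+54+170=398, FN=98+60+75=233 → 1058/1689 = 0.6264

0.626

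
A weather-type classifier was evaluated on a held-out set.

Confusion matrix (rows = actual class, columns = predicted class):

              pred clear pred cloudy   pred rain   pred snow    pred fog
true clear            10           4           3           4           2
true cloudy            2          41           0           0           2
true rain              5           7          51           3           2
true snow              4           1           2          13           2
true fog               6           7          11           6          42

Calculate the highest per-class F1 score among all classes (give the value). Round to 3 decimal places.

0.781

Per-class F1 score (2·TP/(2·TP+FP+FN)):
  clear: TP=10, FP=2+5+4+6=17, FN=4+3+4+2=13 → 20/50 = 0.4000
  cloudy: TP=41, FP=4+7+1+7=19, FN=2+0+0+2=4 → 82/105 = 0.7810
  rain: TP=51, FP=3+0+2+11=16, FN=5+7+3+2=17 → 102/135 = 0.7556
  snow: TP=13, FP=4+0+3+6=13, FN=4+1+2+2=9 → 26/48 = 0.5417
  fog: TP=42, FP=2+2+2+2=8, FN=6+7+11+6=30 → 84/122 = 0.6885
Highest is class 'cloudy' with F1 score = 0.781.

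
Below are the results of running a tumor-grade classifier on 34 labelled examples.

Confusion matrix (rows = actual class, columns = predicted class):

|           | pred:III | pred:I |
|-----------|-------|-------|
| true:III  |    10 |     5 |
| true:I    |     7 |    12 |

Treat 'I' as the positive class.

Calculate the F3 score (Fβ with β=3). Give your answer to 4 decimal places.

Fβ = (1+β²)·TP / ((1+β²)·TP + β²·FN + FP), with β²=9
= 10·12 / (10·12 + 9·7 + 5) = 0.6383

0.6383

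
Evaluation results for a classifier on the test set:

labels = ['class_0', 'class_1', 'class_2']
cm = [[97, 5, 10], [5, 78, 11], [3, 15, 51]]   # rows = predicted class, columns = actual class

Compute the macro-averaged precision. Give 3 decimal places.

0.812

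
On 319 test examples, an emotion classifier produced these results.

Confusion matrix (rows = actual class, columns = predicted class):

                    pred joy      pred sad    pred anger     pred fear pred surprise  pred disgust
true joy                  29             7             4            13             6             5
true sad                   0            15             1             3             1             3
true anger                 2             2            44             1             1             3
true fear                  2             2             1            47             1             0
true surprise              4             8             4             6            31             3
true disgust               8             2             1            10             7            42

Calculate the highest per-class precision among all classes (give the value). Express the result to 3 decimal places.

0.800

Per-class precision (TP/(TP+FP)):
  joy: TP=29, FP=0+2+2+4+8=16 → 29/45 = 0.6444
  sad: TP=15, FP=7+2+2+8+2=21 → 15/36 = 0.4167
  anger: TP=44, FP=4+1+1+4+1=11 → 44/55 = 0.8000
  fear: TP=47, FP=13+3+1+6+10=33 → 47/80 = 0.5875
  surprise: TP=31, FP=6+1+1+1+7=16 → 31/47 = 0.6596
  disgust: TP=42, FP=5+3+3+0+3=14 → 42/56 = 0.7500
Highest is class 'anger' with precision = 0.800.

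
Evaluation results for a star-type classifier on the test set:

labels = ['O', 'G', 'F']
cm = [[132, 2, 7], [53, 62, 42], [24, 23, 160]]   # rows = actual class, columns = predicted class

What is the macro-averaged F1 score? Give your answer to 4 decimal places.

0.6772

Per-class F1 score (2·TP/(2·TP+FP+FN)):
  O: TP=132, FP=53+24=77, FN=2+7=9 → 264/350 = 0.75429
  G: TP=62, FP=2+23=25, FN=53+42=95 → 124/244 = 0.50820
  F: TP=160, FP=7+42=49, FN=24+23=47 → 320/416 = 0.76923
Macro-F1 score = mean = (0.75429 + 0.50820 + 0.76923) / 3 = 0.6772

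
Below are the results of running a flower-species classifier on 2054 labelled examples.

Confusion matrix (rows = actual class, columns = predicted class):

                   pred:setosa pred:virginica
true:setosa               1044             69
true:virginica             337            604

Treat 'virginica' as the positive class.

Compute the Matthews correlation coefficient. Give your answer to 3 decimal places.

MCC = (TP·TN − FP·FN) / √((TP+FP)(TP+FN)(TN+FP)(TN+FN))
Numerator = 604·1044 − 69·337 = 607323
Denominator = √(673·941·1113·1381) = √973404905529 = 986612.8448
MCC = 607323 / 986612.8448 = 0.616

0.616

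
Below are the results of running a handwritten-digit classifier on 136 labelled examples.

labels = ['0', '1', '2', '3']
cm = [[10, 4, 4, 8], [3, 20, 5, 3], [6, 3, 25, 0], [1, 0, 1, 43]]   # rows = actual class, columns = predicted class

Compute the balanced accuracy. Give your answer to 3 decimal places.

0.680

Balanced accuracy = mean of per-class recall.
  0: recall = 10/26 = 0.3846
  1: recall = 20/31 = 0.6452
  2: recall = 25/34 = 0.7353
  3: recall = 43/45 = 0.9556
Mean = (0.3846 + 0.6452 + 0.7353 + 0.9556) / 4 = 0.680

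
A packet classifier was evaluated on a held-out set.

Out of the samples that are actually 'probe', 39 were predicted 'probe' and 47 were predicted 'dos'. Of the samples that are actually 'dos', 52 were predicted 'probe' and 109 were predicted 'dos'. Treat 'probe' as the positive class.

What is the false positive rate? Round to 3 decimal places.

FPR = FP/(FP+TN) = 52/(52+109) = 0.323

0.323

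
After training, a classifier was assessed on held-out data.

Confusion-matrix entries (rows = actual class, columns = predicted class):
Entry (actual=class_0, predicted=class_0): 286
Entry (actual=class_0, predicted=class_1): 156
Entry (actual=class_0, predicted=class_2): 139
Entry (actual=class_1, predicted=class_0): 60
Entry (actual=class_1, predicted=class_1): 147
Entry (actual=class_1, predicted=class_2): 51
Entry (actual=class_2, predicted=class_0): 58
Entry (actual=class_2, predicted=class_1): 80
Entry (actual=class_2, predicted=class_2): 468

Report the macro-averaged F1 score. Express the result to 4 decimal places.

0.5933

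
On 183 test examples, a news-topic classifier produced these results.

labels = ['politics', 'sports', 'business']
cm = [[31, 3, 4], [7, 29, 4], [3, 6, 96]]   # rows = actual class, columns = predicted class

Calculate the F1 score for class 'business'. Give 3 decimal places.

0.919

Take TP from the diagonal, FP from the rest of the 'business' prediction marginal, FN from the rest of the 'business' actual marginal.
F1 score = 2·TP/(2·TP+FP+FN).
business: TP=96, FP=4+4=8, FN=3+6=9 → 192/209 = 0.9187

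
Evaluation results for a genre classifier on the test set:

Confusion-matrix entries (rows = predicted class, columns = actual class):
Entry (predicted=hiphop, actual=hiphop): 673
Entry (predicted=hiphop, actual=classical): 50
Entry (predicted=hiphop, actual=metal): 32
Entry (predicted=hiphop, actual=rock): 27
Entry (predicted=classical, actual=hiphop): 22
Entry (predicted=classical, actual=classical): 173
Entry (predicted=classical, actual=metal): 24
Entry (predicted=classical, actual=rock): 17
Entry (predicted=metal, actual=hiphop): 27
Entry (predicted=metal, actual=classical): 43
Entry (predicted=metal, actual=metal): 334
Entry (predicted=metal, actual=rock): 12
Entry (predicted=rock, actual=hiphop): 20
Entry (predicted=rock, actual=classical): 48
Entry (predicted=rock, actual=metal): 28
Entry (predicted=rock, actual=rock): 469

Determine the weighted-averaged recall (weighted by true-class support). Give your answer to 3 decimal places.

Per-class recall (TP/(TP+FN)):
  hiphop: TP=673, FN=22+27+20=69 → 673/742 = 0.9070
  classical: TP=173, FN=50+43+48=141 → 173/314 = 0.5510
  metal: TP=334, FN=32+24+28=84 → 334/418 = 0.7990
  rock: TP=469, FN=27+17+12=56 → 469/525 = 0.8933
Weighted-recall = Σ (supportᵢ/N)·recallᵢ with N=1999: (742/1999)·0.9070 + (314/1999)·0.5510 + (418/1999)·0.7990 + (525/1999)·0.8933 = 0.825

0.825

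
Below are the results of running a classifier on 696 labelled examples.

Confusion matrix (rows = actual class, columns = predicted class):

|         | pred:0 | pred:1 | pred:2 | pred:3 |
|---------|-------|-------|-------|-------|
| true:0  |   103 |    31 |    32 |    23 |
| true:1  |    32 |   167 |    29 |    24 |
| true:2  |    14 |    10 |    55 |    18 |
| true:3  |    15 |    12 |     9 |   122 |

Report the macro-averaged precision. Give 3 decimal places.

0.620

Per-class precision (TP/(TP+FP)):
  0: TP=103, FP=32+14+15=61 → 103/164 = 0.6280
  1: TP=167, FP=31+10+12=53 → 167/220 = 0.7591
  2: TP=55, FP=32+29+9=70 → 55/125 = 0.4400
  3: TP=122, FP=23+24+18=65 → 122/187 = 0.6524
Macro-precision = mean = (0.6280 + 0.7591 + 0.4400 + 0.6524) / 4 = 0.620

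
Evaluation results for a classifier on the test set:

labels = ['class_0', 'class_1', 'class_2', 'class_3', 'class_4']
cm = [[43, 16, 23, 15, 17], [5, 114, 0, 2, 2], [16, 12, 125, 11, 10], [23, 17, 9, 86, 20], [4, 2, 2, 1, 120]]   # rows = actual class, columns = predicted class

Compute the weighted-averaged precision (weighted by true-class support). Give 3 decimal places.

0.698

Per-class precision (TP/(TP+FP)):
  class_0: TP=43, FP=5+16+23+4=48 → 43/91 = 0.4725
  class_1: TP=114, FP=16+12+17+2=47 → 114/161 = 0.7081
  class_2: TP=125, FP=23+0+9+2=34 → 125/159 = 0.7862
  class_3: TP=86, FP=15+2+11+1=29 → 86/115 = 0.7478
  class_4: TP=120, FP=17+2+10+20=49 → 120/169 = 0.7101
Weighted-precision = Σ (supportᵢ/N)·precisionᵢ with N=695: (114/695)·0.4725 + (123/695)·0.7081 + (174/695)·0.7862 + (155/695)·0.7478 + (129/695)·0.7101 = 0.698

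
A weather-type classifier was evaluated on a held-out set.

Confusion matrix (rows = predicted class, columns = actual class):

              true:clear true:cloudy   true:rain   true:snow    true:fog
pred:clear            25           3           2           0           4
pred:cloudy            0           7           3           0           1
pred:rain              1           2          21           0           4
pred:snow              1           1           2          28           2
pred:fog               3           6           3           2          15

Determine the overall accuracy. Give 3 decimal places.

Accuracy = trace / total = (25+7+21+28+15=96) / 136 = 96/136 = 0.706

0.706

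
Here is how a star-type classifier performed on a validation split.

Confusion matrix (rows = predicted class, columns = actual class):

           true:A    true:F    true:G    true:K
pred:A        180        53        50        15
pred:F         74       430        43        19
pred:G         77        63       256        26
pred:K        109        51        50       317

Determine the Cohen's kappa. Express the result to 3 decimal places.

0.534

Observed agreement pₒ = trace/N = 1183/1813 = 0.6525
Expected agreement pₑ = Σ (rowᵢ·colᵢ)/N² = (440·298 + 597·566 + 399·422 + 377·527)/1813² = 0.2544
κ = (pₒ − pₑ)/(1 − pₑ) = (0.6525 − 0.2544)/(1 − 0.2544) = 0.534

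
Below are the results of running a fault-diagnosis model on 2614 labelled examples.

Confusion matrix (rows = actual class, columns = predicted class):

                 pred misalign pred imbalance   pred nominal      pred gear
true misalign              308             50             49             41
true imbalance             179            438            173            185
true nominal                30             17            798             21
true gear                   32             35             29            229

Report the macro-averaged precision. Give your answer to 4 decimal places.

0.6535

Per-class precision (TP/(TP+FP)):
  misalign: TP=308, FP=179+30+32=241 → 308/549 = 0.56102
  imbalance: TP=438, FP=50+17+35=102 → 438/540 = 0.81111
  nominal: TP=798, FP=49+173+29=251 → 798/1049 = 0.76072
  gear: TP=229, FP=41+185+21=247 → 229/476 = 0.48109
Macro-precision = mean = (0.56102 + 0.81111 + 0.76072 + 0.48109) / 4 = 0.6535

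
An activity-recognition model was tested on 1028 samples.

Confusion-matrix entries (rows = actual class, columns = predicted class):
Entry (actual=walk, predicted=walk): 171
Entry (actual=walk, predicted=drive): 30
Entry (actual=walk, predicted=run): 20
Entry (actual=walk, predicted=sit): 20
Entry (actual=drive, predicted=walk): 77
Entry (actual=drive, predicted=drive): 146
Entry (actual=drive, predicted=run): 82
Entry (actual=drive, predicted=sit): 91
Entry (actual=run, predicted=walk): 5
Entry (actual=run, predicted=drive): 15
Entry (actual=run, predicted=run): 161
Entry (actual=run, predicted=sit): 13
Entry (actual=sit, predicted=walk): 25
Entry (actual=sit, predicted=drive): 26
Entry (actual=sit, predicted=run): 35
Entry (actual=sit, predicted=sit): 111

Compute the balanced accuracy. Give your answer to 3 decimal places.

Balanced accuracy = mean of per-class recall.
  walk: recall = 171/241 = 0.7095
  drive: recall = 146/396 = 0.3687
  run: recall = 161/194 = 0.8299
  sit: recall = 111/197 = 0.5635
Mean = (0.7095 + 0.3687 + 0.8299 + 0.5635) / 4 = 0.618

0.618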